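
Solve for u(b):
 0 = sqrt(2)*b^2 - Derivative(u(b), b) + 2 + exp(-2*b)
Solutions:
 u(b) = C1 + sqrt(2)*b^3/3 + 2*b - exp(-2*b)/2


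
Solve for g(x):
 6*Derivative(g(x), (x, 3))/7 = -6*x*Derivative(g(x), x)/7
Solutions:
 g(x) = C1 + Integral(C2*airyai(-x) + C3*airybi(-x), x)


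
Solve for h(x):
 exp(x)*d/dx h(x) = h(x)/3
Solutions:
 h(x) = C1*exp(-exp(-x)/3)


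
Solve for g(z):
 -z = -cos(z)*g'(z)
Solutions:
 g(z) = C1 + Integral(z/cos(z), z)


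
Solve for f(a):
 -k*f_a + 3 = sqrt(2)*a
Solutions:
 f(a) = C1 - sqrt(2)*a^2/(2*k) + 3*a/k


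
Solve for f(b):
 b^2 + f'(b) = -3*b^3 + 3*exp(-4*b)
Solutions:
 f(b) = C1 - 3*b^4/4 - b^3/3 - 3*exp(-4*b)/4


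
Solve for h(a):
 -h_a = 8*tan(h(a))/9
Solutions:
 h(a) = pi - asin(C1*exp(-8*a/9))
 h(a) = asin(C1*exp(-8*a/9))


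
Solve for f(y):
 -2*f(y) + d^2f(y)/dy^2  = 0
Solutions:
 f(y) = C1*exp(-sqrt(2)*y) + C2*exp(sqrt(2)*y)


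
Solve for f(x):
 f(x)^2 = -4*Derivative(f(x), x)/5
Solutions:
 f(x) = 4/(C1 + 5*x)


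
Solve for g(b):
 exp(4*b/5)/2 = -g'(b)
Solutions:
 g(b) = C1 - 5*exp(4*b/5)/8


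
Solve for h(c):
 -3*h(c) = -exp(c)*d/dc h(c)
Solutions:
 h(c) = C1*exp(-3*exp(-c))


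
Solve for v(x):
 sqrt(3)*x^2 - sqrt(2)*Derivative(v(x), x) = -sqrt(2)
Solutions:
 v(x) = C1 + sqrt(6)*x^3/6 + x


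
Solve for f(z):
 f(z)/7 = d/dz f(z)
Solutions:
 f(z) = C1*exp(z/7)


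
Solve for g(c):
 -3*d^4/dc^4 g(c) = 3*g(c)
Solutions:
 g(c) = (C1*sin(sqrt(2)*c/2) + C2*cos(sqrt(2)*c/2))*exp(-sqrt(2)*c/2) + (C3*sin(sqrt(2)*c/2) + C4*cos(sqrt(2)*c/2))*exp(sqrt(2)*c/2)


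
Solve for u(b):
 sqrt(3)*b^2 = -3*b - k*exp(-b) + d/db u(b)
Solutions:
 u(b) = C1 + sqrt(3)*b^3/3 + 3*b^2/2 - k*exp(-b)


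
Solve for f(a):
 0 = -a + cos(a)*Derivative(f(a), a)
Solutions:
 f(a) = C1 + Integral(a/cos(a), a)


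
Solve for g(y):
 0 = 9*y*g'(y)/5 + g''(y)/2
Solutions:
 g(y) = C1 + C2*erf(3*sqrt(5)*y/5)


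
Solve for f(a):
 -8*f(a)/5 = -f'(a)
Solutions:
 f(a) = C1*exp(8*a/5)


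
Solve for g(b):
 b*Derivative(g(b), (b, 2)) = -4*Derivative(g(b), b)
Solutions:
 g(b) = C1 + C2/b^3


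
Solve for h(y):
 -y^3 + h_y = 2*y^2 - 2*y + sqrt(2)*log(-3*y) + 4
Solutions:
 h(y) = C1 + y^4/4 + 2*y^3/3 - y^2 + sqrt(2)*y*log(-y) + y*(-sqrt(2) + sqrt(2)*log(3) + 4)


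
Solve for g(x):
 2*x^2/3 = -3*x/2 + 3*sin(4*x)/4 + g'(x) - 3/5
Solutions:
 g(x) = C1 + 2*x^3/9 + 3*x^2/4 + 3*x/5 + 3*cos(4*x)/16


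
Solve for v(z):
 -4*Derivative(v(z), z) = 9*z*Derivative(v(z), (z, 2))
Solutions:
 v(z) = C1 + C2*z^(5/9)


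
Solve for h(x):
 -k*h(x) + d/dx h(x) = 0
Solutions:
 h(x) = C1*exp(k*x)


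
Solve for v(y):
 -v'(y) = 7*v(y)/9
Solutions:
 v(y) = C1*exp(-7*y/9)


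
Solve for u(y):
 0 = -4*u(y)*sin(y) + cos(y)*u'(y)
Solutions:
 u(y) = C1/cos(y)^4


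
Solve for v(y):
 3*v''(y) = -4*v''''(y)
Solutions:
 v(y) = C1 + C2*y + C3*sin(sqrt(3)*y/2) + C4*cos(sqrt(3)*y/2)


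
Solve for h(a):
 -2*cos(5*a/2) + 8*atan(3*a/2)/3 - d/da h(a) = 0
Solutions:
 h(a) = C1 + 8*a*atan(3*a/2)/3 - 8*log(9*a^2 + 4)/9 - 4*sin(5*a/2)/5


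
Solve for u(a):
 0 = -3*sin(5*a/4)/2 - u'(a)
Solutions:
 u(a) = C1 + 6*cos(5*a/4)/5


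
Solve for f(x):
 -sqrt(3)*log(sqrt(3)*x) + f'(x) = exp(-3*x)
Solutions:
 f(x) = C1 + sqrt(3)*x*log(x) + sqrt(3)*x*(-1 + log(3)/2) - exp(-3*x)/3


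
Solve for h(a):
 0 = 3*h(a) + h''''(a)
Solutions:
 h(a) = (C1*sin(sqrt(2)*3^(1/4)*a/2) + C2*cos(sqrt(2)*3^(1/4)*a/2))*exp(-sqrt(2)*3^(1/4)*a/2) + (C3*sin(sqrt(2)*3^(1/4)*a/2) + C4*cos(sqrt(2)*3^(1/4)*a/2))*exp(sqrt(2)*3^(1/4)*a/2)


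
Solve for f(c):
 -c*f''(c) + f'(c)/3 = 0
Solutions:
 f(c) = C1 + C2*c^(4/3)


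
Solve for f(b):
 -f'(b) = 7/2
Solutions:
 f(b) = C1 - 7*b/2


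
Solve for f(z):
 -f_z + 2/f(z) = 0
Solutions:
 f(z) = -sqrt(C1 + 4*z)
 f(z) = sqrt(C1 + 4*z)


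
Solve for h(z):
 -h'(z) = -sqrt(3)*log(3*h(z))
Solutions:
 -sqrt(3)*Integral(1/(log(_y) + log(3)), (_y, h(z)))/3 = C1 - z


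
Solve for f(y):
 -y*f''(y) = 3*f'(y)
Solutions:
 f(y) = C1 + C2/y^2


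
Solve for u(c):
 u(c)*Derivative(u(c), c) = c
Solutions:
 u(c) = -sqrt(C1 + c^2)
 u(c) = sqrt(C1 + c^2)


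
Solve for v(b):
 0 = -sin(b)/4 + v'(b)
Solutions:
 v(b) = C1 - cos(b)/4


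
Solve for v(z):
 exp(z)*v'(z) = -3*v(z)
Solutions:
 v(z) = C1*exp(3*exp(-z))


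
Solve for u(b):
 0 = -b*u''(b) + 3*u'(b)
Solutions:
 u(b) = C1 + C2*b^4


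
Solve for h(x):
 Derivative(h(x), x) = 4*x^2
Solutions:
 h(x) = C1 + 4*x^3/3


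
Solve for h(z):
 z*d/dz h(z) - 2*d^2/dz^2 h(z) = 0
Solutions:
 h(z) = C1 + C2*erfi(z/2)


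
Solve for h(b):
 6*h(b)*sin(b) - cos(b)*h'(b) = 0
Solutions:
 h(b) = C1/cos(b)^6


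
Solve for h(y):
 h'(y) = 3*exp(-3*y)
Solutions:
 h(y) = C1 - exp(-3*y)


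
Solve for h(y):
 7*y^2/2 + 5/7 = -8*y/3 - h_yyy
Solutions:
 h(y) = C1 + C2*y + C3*y^2 - 7*y^5/120 - y^4/9 - 5*y^3/42


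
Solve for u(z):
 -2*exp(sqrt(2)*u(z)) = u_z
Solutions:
 u(z) = sqrt(2)*(2*log(1/(C1 + 2*z)) - log(2))/4


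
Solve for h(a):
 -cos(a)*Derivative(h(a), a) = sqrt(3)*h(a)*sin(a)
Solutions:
 h(a) = C1*cos(a)^(sqrt(3))


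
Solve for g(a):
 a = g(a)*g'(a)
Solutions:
 g(a) = -sqrt(C1 + a^2)
 g(a) = sqrt(C1 + a^2)


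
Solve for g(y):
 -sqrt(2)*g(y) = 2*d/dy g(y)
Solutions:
 g(y) = C1*exp(-sqrt(2)*y/2)


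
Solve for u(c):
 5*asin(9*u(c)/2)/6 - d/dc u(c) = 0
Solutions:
 Integral(1/asin(9*_y/2), (_y, u(c))) = C1 + 5*c/6


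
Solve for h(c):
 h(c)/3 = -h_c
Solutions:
 h(c) = C1*exp(-c/3)


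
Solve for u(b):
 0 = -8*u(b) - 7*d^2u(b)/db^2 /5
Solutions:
 u(b) = C1*sin(2*sqrt(70)*b/7) + C2*cos(2*sqrt(70)*b/7)


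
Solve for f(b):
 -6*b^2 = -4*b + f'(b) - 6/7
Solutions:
 f(b) = C1 - 2*b^3 + 2*b^2 + 6*b/7


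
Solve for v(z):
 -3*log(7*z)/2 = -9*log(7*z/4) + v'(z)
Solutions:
 v(z) = C1 + 15*z*log(z)/2 - 18*z*log(2) - 15*z/2 + 15*z*log(7)/2


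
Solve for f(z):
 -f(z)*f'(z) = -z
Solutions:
 f(z) = -sqrt(C1 + z^2)
 f(z) = sqrt(C1 + z^2)


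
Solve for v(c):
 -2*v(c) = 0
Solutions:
 v(c) = 0


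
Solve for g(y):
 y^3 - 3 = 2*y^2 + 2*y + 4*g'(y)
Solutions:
 g(y) = C1 + y^4/16 - y^3/6 - y^2/4 - 3*y/4


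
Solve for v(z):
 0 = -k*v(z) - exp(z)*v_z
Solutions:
 v(z) = C1*exp(k*exp(-z))


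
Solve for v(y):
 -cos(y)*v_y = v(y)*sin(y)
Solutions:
 v(y) = C1*cos(y)


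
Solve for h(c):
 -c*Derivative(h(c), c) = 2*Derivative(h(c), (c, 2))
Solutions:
 h(c) = C1 + C2*erf(c/2)


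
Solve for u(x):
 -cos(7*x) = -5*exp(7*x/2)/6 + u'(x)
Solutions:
 u(x) = C1 + 5*exp(7*x/2)/21 - sin(7*x)/7


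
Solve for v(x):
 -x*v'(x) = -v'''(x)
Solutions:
 v(x) = C1 + Integral(C2*airyai(x) + C3*airybi(x), x)


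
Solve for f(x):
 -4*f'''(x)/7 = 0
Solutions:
 f(x) = C1 + C2*x + C3*x^2


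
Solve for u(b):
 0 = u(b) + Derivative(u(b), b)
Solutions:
 u(b) = C1*exp(-b)


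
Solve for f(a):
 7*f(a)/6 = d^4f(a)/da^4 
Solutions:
 f(a) = C1*exp(-6^(3/4)*7^(1/4)*a/6) + C2*exp(6^(3/4)*7^(1/4)*a/6) + C3*sin(6^(3/4)*7^(1/4)*a/6) + C4*cos(6^(3/4)*7^(1/4)*a/6)


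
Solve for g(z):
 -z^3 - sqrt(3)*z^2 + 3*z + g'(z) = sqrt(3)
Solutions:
 g(z) = C1 + z^4/4 + sqrt(3)*z^3/3 - 3*z^2/2 + sqrt(3)*z


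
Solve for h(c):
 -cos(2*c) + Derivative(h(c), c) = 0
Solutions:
 h(c) = C1 + sin(2*c)/2


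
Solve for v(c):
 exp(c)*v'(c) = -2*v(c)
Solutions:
 v(c) = C1*exp(2*exp(-c))


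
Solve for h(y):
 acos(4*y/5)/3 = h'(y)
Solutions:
 h(y) = C1 + y*acos(4*y/5)/3 - sqrt(25 - 16*y^2)/12


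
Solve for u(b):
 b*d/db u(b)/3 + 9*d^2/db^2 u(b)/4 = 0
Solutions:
 u(b) = C1 + C2*erf(sqrt(6)*b/9)


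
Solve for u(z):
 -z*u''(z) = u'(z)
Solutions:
 u(z) = C1 + C2*log(z)


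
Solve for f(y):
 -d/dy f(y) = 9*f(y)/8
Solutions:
 f(y) = C1*exp(-9*y/8)


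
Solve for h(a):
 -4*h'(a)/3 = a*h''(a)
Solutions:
 h(a) = C1 + C2/a^(1/3)


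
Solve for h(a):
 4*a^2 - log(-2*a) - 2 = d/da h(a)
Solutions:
 h(a) = C1 + 4*a^3/3 - a*log(-a) + a*(-1 - log(2))


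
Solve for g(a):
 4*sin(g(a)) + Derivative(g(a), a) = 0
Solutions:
 g(a) = -acos((-C1 - exp(8*a))/(C1 - exp(8*a))) + 2*pi
 g(a) = acos((-C1 - exp(8*a))/(C1 - exp(8*a)))


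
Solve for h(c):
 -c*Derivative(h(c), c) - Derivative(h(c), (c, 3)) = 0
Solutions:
 h(c) = C1 + Integral(C2*airyai(-c) + C3*airybi(-c), c)


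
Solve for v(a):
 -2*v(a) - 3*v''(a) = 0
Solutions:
 v(a) = C1*sin(sqrt(6)*a/3) + C2*cos(sqrt(6)*a/3)


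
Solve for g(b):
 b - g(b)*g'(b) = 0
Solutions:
 g(b) = -sqrt(C1 + b^2)
 g(b) = sqrt(C1 + b^2)


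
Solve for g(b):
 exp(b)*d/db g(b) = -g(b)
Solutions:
 g(b) = C1*exp(exp(-b))


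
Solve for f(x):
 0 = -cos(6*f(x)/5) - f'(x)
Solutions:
 x - 5*log(sin(6*f(x)/5) - 1)/12 + 5*log(sin(6*f(x)/5) + 1)/12 = C1


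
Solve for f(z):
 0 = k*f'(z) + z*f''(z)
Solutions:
 f(z) = C1 + z^(1 - re(k))*(C2*sin(log(z)*Abs(im(k))) + C3*cos(log(z)*im(k)))


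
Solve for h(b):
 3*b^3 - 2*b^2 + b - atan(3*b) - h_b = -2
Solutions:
 h(b) = C1 + 3*b^4/4 - 2*b^3/3 + b^2/2 - b*atan(3*b) + 2*b + log(9*b^2 + 1)/6


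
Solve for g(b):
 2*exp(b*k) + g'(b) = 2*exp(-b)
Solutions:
 g(b) = C1 - 2*exp(-b) - 2*exp(b*k)/k


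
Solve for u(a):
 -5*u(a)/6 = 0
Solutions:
 u(a) = 0


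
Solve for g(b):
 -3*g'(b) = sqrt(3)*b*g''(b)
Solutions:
 g(b) = C1 + C2*b^(1 - sqrt(3))


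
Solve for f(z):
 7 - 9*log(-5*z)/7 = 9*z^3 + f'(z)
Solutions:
 f(z) = C1 - 9*z^4/4 - 9*z*log(-z)/7 + z*(58 - 9*log(5))/7


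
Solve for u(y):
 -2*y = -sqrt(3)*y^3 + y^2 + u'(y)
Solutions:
 u(y) = C1 + sqrt(3)*y^4/4 - y^3/3 - y^2


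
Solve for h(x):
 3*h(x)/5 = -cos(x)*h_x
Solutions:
 h(x) = C1*(sin(x) - 1)^(3/10)/(sin(x) + 1)^(3/10)


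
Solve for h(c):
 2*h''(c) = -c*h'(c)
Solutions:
 h(c) = C1 + C2*erf(c/2)


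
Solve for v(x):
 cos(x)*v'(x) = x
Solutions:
 v(x) = C1 + Integral(x/cos(x), x)


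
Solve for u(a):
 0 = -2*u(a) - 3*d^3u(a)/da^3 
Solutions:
 u(a) = C3*exp(-2^(1/3)*3^(2/3)*a/3) + (C1*sin(2^(1/3)*3^(1/6)*a/2) + C2*cos(2^(1/3)*3^(1/6)*a/2))*exp(2^(1/3)*3^(2/3)*a/6)


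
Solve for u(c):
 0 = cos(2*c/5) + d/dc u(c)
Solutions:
 u(c) = C1 - 5*sin(2*c/5)/2


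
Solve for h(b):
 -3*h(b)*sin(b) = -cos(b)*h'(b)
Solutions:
 h(b) = C1/cos(b)^3


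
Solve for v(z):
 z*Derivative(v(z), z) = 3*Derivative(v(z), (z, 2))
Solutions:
 v(z) = C1 + C2*erfi(sqrt(6)*z/6)


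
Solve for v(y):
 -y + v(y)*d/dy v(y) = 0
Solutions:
 v(y) = -sqrt(C1 + y^2)
 v(y) = sqrt(C1 + y^2)


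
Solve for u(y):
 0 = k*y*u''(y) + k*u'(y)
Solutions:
 u(y) = C1 + C2*log(y)


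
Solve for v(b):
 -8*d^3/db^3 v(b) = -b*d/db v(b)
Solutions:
 v(b) = C1 + Integral(C2*airyai(b/2) + C3*airybi(b/2), b)


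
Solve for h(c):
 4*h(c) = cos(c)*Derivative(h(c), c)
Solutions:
 h(c) = C1*(sin(c)^2 + 2*sin(c) + 1)/(sin(c)^2 - 2*sin(c) + 1)


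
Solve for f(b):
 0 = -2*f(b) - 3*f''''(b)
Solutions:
 f(b) = (C1*sin(6^(3/4)*b/6) + C2*cos(6^(3/4)*b/6))*exp(-6^(3/4)*b/6) + (C3*sin(6^(3/4)*b/6) + C4*cos(6^(3/4)*b/6))*exp(6^(3/4)*b/6)


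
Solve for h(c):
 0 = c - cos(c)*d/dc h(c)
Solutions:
 h(c) = C1 + Integral(c/cos(c), c)


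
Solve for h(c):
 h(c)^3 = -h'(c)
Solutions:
 h(c) = -sqrt(2)*sqrt(-1/(C1 - c))/2
 h(c) = sqrt(2)*sqrt(-1/(C1 - c))/2


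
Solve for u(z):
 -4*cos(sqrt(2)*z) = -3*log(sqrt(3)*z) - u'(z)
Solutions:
 u(z) = C1 - 3*z*log(z) - 3*z*log(3)/2 + 3*z + 2*sqrt(2)*sin(sqrt(2)*z)


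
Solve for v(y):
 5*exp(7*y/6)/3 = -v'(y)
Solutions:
 v(y) = C1 - 10*exp(7*y/6)/7


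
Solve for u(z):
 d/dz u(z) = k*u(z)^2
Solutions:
 u(z) = -1/(C1 + k*z)


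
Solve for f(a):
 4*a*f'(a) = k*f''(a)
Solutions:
 f(a) = C1 + C2*erf(sqrt(2)*a*sqrt(-1/k))/sqrt(-1/k)


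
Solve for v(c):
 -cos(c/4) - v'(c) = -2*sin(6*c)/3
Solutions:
 v(c) = C1 - 4*sin(c/4) - cos(6*c)/9


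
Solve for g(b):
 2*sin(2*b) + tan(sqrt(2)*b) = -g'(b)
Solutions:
 g(b) = C1 + sqrt(2)*log(cos(sqrt(2)*b))/2 + cos(2*b)


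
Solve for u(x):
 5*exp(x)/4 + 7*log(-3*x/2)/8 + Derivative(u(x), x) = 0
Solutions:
 u(x) = C1 - 7*x*log(-x)/8 + 7*x*(-log(3) + log(2) + 1)/8 - 5*exp(x)/4


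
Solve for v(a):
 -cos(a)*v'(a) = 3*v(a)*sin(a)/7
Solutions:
 v(a) = C1*cos(a)^(3/7)


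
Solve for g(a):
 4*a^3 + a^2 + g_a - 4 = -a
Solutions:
 g(a) = C1 - a^4 - a^3/3 - a^2/2 + 4*a


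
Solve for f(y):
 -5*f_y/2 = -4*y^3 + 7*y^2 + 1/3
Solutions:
 f(y) = C1 + 2*y^4/5 - 14*y^3/15 - 2*y/15


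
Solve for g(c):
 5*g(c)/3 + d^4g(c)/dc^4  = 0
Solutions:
 g(c) = (C1*sin(sqrt(2)*3^(3/4)*5^(1/4)*c/6) + C2*cos(sqrt(2)*3^(3/4)*5^(1/4)*c/6))*exp(-sqrt(2)*3^(3/4)*5^(1/4)*c/6) + (C3*sin(sqrt(2)*3^(3/4)*5^(1/4)*c/6) + C4*cos(sqrt(2)*3^(3/4)*5^(1/4)*c/6))*exp(sqrt(2)*3^(3/4)*5^(1/4)*c/6)


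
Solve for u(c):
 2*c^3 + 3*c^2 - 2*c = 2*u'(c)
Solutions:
 u(c) = C1 + c^4/4 + c^3/2 - c^2/2


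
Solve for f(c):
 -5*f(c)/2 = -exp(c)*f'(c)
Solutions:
 f(c) = C1*exp(-5*exp(-c)/2)


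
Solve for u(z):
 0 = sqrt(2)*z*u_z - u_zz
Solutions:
 u(z) = C1 + C2*erfi(2^(3/4)*z/2)


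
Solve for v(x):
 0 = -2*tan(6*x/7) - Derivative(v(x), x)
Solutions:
 v(x) = C1 + 7*log(cos(6*x/7))/3


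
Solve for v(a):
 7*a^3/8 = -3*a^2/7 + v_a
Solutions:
 v(a) = C1 + 7*a^4/32 + a^3/7


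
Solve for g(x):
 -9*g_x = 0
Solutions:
 g(x) = C1


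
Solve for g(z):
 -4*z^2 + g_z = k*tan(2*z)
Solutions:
 g(z) = C1 - k*log(cos(2*z))/2 + 4*z^3/3


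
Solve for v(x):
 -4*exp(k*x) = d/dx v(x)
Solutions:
 v(x) = C1 - 4*exp(k*x)/k


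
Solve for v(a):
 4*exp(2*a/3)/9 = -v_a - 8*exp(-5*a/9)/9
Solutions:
 v(a) = C1 - 2*exp(2*a/3)/3 + 8*exp(-5*a/9)/5


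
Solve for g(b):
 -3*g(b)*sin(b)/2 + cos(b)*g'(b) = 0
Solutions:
 g(b) = C1/cos(b)^(3/2)


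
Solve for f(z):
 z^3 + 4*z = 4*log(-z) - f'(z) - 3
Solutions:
 f(z) = C1 - z^4/4 - 2*z^2 + 4*z*log(-z) - 7*z


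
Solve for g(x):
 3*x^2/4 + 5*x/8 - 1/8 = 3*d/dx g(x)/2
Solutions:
 g(x) = C1 + x^3/6 + 5*x^2/24 - x/12


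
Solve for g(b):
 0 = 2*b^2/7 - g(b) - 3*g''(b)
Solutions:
 g(b) = C1*sin(sqrt(3)*b/3) + C2*cos(sqrt(3)*b/3) + 2*b^2/7 - 12/7


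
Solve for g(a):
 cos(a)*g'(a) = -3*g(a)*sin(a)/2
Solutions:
 g(a) = C1*cos(a)^(3/2)


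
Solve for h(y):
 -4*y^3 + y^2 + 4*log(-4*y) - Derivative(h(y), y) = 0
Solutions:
 h(y) = C1 - y^4 + y^3/3 + 4*y*log(-y) + 4*y*(-1 + 2*log(2))


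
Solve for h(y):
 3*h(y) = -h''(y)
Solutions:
 h(y) = C1*sin(sqrt(3)*y) + C2*cos(sqrt(3)*y)


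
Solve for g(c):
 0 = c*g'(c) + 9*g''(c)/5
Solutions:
 g(c) = C1 + C2*erf(sqrt(10)*c/6)


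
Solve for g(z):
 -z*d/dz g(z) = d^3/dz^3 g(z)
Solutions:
 g(z) = C1 + Integral(C2*airyai(-z) + C3*airybi(-z), z)


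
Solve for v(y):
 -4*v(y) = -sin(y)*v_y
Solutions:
 v(y) = C1*(cos(y)^2 - 2*cos(y) + 1)/(cos(y)^2 + 2*cos(y) + 1)


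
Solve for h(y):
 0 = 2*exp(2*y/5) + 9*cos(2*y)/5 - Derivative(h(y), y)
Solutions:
 h(y) = C1 + 5*exp(2*y/5) + 9*sin(2*y)/10


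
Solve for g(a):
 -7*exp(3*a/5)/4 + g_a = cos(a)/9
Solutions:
 g(a) = C1 + 35*exp(3*a/5)/12 + sin(a)/9


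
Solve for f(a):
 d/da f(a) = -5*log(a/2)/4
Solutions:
 f(a) = C1 - 5*a*log(a)/4 + 5*a*log(2)/4 + 5*a/4


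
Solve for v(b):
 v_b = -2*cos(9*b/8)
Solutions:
 v(b) = C1 - 16*sin(9*b/8)/9


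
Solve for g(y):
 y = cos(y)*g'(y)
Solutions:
 g(y) = C1 + Integral(y/cos(y), y)


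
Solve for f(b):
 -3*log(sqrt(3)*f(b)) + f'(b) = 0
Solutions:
 -2*Integral(1/(2*log(_y) + log(3)), (_y, f(b)))/3 = C1 - b


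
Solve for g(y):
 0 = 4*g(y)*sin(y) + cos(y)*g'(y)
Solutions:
 g(y) = C1*cos(y)^4


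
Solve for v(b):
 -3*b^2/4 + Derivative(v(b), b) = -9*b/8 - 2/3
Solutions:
 v(b) = C1 + b^3/4 - 9*b^2/16 - 2*b/3


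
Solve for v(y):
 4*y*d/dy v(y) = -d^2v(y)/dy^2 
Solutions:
 v(y) = C1 + C2*erf(sqrt(2)*y)


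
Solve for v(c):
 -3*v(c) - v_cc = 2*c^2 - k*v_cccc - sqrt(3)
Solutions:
 v(c) = C1*exp(-sqrt(2)*c*sqrt((1 - sqrt(12*k + 1))/k)/2) + C2*exp(sqrt(2)*c*sqrt((1 - sqrt(12*k + 1))/k)/2) + C3*exp(-sqrt(2)*c*sqrt((sqrt(12*k + 1) + 1)/k)/2) + C4*exp(sqrt(2)*c*sqrt((sqrt(12*k + 1) + 1)/k)/2) - 2*c^2/3 + 4/9 + sqrt(3)/3


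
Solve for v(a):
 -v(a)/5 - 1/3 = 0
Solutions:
 v(a) = -5/3


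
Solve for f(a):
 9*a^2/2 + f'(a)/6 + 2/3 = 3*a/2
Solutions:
 f(a) = C1 - 9*a^3 + 9*a^2/2 - 4*a


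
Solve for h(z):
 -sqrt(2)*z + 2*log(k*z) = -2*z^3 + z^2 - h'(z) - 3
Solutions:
 h(z) = C1 - z^4/2 + z^3/3 + sqrt(2)*z^2/2 - 2*z*log(k*z) - z


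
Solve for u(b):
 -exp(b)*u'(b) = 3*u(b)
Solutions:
 u(b) = C1*exp(3*exp(-b))


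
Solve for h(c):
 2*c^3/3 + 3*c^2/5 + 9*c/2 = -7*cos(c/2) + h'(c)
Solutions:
 h(c) = C1 + c^4/6 + c^3/5 + 9*c^2/4 + 14*sin(c/2)


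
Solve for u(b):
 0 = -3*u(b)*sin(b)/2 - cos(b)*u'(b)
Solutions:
 u(b) = C1*cos(b)^(3/2)


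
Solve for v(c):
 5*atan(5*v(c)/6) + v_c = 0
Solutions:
 Integral(1/atan(5*_y/6), (_y, v(c))) = C1 - 5*c


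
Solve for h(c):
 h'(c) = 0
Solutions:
 h(c) = C1


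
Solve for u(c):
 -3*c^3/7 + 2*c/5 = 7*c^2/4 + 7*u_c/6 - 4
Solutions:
 u(c) = C1 - 9*c^4/98 - c^3/2 + 6*c^2/35 + 24*c/7


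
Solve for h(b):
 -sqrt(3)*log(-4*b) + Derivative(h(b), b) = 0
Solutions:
 h(b) = C1 + sqrt(3)*b*log(-b) + sqrt(3)*b*(-1 + 2*log(2))


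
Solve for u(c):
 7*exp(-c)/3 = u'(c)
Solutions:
 u(c) = C1 - 7*exp(-c)/3


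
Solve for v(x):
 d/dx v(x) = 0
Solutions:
 v(x) = C1


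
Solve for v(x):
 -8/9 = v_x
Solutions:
 v(x) = C1 - 8*x/9


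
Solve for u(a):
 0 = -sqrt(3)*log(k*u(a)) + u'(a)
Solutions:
 li(k*u(a))/k = C1 + sqrt(3)*a


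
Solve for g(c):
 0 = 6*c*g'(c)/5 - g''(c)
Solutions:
 g(c) = C1 + C2*erfi(sqrt(15)*c/5)


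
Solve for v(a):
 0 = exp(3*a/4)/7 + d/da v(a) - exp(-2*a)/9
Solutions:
 v(a) = C1 - 4*exp(3*a/4)/21 - exp(-2*a)/18


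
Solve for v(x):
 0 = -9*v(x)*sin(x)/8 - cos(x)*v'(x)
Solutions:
 v(x) = C1*cos(x)^(9/8)


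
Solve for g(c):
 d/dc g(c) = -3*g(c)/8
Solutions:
 g(c) = C1*exp(-3*c/8)


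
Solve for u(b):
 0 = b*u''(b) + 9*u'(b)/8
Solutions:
 u(b) = C1 + C2/b^(1/8)


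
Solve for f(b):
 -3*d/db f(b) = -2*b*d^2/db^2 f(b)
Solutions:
 f(b) = C1 + C2*b^(5/2)


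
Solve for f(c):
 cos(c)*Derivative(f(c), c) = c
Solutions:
 f(c) = C1 + Integral(c/cos(c), c)


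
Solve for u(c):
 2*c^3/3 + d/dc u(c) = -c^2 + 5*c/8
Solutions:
 u(c) = C1 - c^4/6 - c^3/3 + 5*c^2/16


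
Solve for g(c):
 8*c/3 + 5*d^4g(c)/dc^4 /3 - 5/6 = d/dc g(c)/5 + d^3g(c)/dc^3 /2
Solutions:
 g(c) = C1 + C2*exp(c*(-(2*sqrt(930) + 61)^(1/3) - 1/(2*sqrt(930) + 61)^(1/3) + 2)/20)*sin(sqrt(3)*c*(-(2*sqrt(930) + 61)^(1/3) + (2*sqrt(930) + 61)^(-1/3))/20) + C3*exp(c*(-(2*sqrt(930) + 61)^(1/3) - 1/(2*sqrt(930) + 61)^(1/3) + 2)/20)*cos(sqrt(3)*c*(-(2*sqrt(930) + 61)^(1/3) + (2*sqrt(930) + 61)^(-1/3))/20) + C4*exp(c*((2*sqrt(930) + 61)^(-1/3) + 1 + (2*sqrt(930) + 61)^(1/3))/10) + 20*c^2/3 - 25*c/6


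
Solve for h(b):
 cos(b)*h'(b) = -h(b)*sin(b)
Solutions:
 h(b) = C1*cos(b)


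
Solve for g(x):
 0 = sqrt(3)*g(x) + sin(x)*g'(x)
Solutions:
 g(x) = C1*(cos(x) + 1)^(sqrt(3)/2)/(cos(x) - 1)^(sqrt(3)/2)


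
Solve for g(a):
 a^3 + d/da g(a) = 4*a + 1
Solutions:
 g(a) = C1 - a^4/4 + 2*a^2 + a


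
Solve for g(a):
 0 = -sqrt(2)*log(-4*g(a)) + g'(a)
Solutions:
 -sqrt(2)*Integral(1/(log(-_y) + 2*log(2)), (_y, g(a)))/2 = C1 - a


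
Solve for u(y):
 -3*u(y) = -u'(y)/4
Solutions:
 u(y) = C1*exp(12*y)


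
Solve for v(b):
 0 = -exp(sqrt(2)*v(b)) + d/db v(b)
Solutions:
 v(b) = sqrt(2)*(2*log(-1/(C1 + b)) - log(2))/4


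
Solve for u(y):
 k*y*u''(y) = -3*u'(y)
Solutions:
 u(y) = C1 + y^(((re(k) - 3)*re(k) + im(k)^2)/(re(k)^2 + im(k)^2))*(C2*sin(3*log(y)*Abs(im(k))/(re(k)^2 + im(k)^2)) + C3*cos(3*log(y)*im(k)/(re(k)^2 + im(k)^2)))


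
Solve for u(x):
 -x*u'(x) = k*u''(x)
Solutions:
 u(x) = C1 + C2*sqrt(k)*erf(sqrt(2)*x*sqrt(1/k)/2)


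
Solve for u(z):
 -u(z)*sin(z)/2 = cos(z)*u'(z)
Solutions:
 u(z) = C1*sqrt(cos(z))


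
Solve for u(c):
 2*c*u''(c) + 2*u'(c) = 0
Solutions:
 u(c) = C1 + C2*log(c)


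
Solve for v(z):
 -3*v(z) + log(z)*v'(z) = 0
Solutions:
 v(z) = C1*exp(3*li(z))


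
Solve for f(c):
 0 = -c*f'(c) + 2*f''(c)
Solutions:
 f(c) = C1 + C2*erfi(c/2)


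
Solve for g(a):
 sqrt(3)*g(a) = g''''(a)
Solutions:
 g(a) = C1*exp(-3^(1/8)*a) + C2*exp(3^(1/8)*a) + C3*sin(3^(1/8)*a) + C4*cos(3^(1/8)*a)


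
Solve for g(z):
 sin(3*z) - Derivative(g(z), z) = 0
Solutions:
 g(z) = C1 - cos(3*z)/3


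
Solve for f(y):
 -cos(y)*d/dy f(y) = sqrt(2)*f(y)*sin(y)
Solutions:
 f(y) = C1*cos(y)^(sqrt(2))


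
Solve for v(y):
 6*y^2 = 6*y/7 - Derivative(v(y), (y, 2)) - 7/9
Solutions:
 v(y) = C1 + C2*y - y^4/2 + y^3/7 - 7*y^2/18


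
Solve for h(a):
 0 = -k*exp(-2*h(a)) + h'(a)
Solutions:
 h(a) = log(-sqrt(C1 + 2*a*k))
 h(a) = log(C1 + 2*a*k)/2


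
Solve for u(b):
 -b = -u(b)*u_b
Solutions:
 u(b) = -sqrt(C1 + b^2)
 u(b) = sqrt(C1 + b^2)


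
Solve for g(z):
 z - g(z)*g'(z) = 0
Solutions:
 g(z) = -sqrt(C1 + z^2)
 g(z) = sqrt(C1 + z^2)


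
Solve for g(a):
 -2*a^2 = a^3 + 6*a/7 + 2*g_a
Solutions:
 g(a) = C1 - a^4/8 - a^3/3 - 3*a^2/14


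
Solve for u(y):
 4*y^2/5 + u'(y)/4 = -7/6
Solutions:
 u(y) = C1 - 16*y^3/15 - 14*y/3


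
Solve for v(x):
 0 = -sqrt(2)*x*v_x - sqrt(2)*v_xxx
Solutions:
 v(x) = C1 + Integral(C2*airyai(-x) + C3*airybi(-x), x)


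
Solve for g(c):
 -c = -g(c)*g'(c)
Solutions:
 g(c) = -sqrt(C1 + c^2)
 g(c) = sqrt(C1 + c^2)


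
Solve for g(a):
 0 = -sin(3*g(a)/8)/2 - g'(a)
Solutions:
 a/2 + 4*log(cos(3*g(a)/8) - 1)/3 - 4*log(cos(3*g(a)/8) + 1)/3 = C1


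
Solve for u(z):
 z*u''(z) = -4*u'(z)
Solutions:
 u(z) = C1 + C2/z^3


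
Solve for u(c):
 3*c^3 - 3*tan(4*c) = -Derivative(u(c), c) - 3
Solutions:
 u(c) = C1 - 3*c^4/4 - 3*c - 3*log(cos(4*c))/4


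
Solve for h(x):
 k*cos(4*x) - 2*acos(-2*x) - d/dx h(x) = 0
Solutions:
 h(x) = C1 + k*sin(4*x)/4 - 2*x*acos(-2*x) - sqrt(1 - 4*x^2)


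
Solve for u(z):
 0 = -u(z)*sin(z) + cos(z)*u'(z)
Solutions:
 u(z) = C1/cos(z)


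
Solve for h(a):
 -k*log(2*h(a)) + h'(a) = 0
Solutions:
 Integral(1/(log(_y) + log(2)), (_y, h(a))) = C1 + a*k


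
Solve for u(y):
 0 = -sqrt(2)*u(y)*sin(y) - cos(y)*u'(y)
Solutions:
 u(y) = C1*cos(y)^(sqrt(2))


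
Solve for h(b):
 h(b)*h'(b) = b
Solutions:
 h(b) = -sqrt(C1 + b^2)
 h(b) = sqrt(C1 + b^2)


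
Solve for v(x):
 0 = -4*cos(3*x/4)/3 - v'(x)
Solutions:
 v(x) = C1 - 16*sin(3*x/4)/9


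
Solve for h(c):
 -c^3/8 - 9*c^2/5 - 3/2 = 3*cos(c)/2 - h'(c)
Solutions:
 h(c) = C1 + c^4/32 + 3*c^3/5 + 3*c/2 + 3*sin(c)/2


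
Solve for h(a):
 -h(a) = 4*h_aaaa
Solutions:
 h(a) = (C1*sin(a/2) + C2*cos(a/2))*exp(-a/2) + (C3*sin(a/2) + C4*cos(a/2))*exp(a/2)


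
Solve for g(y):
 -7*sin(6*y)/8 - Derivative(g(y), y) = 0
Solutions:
 g(y) = C1 + 7*cos(6*y)/48


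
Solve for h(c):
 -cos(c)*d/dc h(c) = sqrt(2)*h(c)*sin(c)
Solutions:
 h(c) = C1*cos(c)^(sqrt(2))


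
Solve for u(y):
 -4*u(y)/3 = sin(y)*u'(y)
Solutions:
 u(y) = C1*(cos(y) + 1)^(2/3)/(cos(y) - 1)^(2/3)


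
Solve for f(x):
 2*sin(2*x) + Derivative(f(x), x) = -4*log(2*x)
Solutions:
 f(x) = C1 - 4*x*log(x) - 4*x*log(2) + 4*x + cos(2*x)


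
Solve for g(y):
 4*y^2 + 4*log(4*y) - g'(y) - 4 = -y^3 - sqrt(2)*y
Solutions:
 g(y) = C1 + y^4/4 + 4*y^3/3 + sqrt(2)*y^2/2 + 4*y*log(y) - 8*y + y*log(256)


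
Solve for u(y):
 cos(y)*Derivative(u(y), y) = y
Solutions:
 u(y) = C1 + Integral(y/cos(y), y)


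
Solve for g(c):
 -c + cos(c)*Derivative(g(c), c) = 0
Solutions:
 g(c) = C1 + Integral(c/cos(c), c)


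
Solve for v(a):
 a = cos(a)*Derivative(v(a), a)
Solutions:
 v(a) = C1 + Integral(a/cos(a), a)


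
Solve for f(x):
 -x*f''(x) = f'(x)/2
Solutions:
 f(x) = C1 + C2*sqrt(x)


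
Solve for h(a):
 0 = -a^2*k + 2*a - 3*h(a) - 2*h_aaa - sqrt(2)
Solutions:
 h(a) = C3*exp(-2^(2/3)*3^(1/3)*a/2) - a^2*k/3 + 2*a/3 + (C1*sin(2^(2/3)*3^(5/6)*a/4) + C2*cos(2^(2/3)*3^(5/6)*a/4))*exp(2^(2/3)*3^(1/3)*a/4) - sqrt(2)/3


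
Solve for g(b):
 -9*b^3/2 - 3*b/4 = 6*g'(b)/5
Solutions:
 g(b) = C1 - 15*b^4/16 - 5*b^2/16


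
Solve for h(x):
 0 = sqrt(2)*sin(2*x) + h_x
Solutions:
 h(x) = C1 + sqrt(2)*cos(2*x)/2


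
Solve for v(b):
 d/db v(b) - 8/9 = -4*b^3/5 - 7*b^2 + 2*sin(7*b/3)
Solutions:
 v(b) = C1 - b^4/5 - 7*b^3/3 + 8*b/9 - 6*cos(7*b/3)/7


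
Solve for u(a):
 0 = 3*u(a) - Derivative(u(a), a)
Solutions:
 u(a) = C1*exp(3*a)


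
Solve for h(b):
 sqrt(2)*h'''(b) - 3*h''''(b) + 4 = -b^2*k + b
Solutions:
 h(b) = C1 + C2*b + C3*b^2 + C4*exp(sqrt(2)*b/3) - sqrt(2)*b^5*k/120 + b^4*(-6*k + sqrt(2))/48 + b^3*(-9*sqrt(2)*k - 4*sqrt(2) + 3)/12


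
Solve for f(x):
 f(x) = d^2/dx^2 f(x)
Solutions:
 f(x) = C1*exp(-x) + C2*exp(x)


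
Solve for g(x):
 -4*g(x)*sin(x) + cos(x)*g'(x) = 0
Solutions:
 g(x) = C1/cos(x)^4


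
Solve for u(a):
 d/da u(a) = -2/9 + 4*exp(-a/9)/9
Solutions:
 u(a) = C1 - 2*a/9 - 4*exp(-a/9)


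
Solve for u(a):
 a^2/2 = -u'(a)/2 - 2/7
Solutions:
 u(a) = C1 - a^3/3 - 4*a/7


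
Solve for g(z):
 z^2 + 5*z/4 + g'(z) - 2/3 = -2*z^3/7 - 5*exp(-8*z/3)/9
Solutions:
 g(z) = C1 - z^4/14 - z^3/3 - 5*z^2/8 + 2*z/3 + 5*exp(-8*z/3)/24


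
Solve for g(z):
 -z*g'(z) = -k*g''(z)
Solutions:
 g(z) = C1 + C2*erf(sqrt(2)*z*sqrt(-1/k)/2)/sqrt(-1/k)


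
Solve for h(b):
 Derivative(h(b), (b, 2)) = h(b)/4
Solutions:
 h(b) = C1*exp(-b/2) + C2*exp(b/2)


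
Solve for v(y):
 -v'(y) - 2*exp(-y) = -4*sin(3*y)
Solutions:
 v(y) = C1 - 4*cos(3*y)/3 + 2*exp(-y)


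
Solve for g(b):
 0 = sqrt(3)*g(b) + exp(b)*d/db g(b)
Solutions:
 g(b) = C1*exp(sqrt(3)*exp(-b))


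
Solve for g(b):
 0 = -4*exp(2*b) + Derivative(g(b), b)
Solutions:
 g(b) = C1 + 2*exp(2*b)


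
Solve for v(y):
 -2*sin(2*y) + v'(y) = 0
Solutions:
 v(y) = C1 - cos(2*y)


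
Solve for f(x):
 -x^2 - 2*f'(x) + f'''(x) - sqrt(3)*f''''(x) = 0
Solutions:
 f(x) = C1 + C2*exp(x*((sqrt(237) + 80*sqrt(3)/9)^(-1/3) + 2*sqrt(3) + 3*(sqrt(237) + 80*sqrt(3)/9)^(1/3))/18)*sin(sqrt(3)*x*(-3*(sqrt(237) + 80*sqrt(3)/9)^(1/3) + (sqrt(237) + 80*sqrt(3)/9)^(-1/3))/18) + C3*exp(x*((sqrt(237) + 80*sqrt(3)/9)^(-1/3) + 2*sqrt(3) + 3*(sqrt(237) + 80*sqrt(3)/9)^(1/3))/18)*cos(sqrt(3)*x*(-3*(sqrt(237) + 80*sqrt(3)/9)^(1/3) + (sqrt(237) + 80*sqrt(3)/9)^(-1/3))/18) + C4*exp(x*(-3*(sqrt(237) + 80*sqrt(3)/9)^(1/3) - 1/(sqrt(237) + 80*sqrt(3)/9)^(1/3) + sqrt(3))/9) - x^3/6 - x/2


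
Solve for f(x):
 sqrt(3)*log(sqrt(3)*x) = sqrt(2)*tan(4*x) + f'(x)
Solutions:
 f(x) = C1 + sqrt(3)*x*(log(x) - 1) + sqrt(3)*x*log(3)/2 + sqrt(2)*log(cos(4*x))/4


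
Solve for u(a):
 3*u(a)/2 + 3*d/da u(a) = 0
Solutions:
 u(a) = C1*exp(-a/2)


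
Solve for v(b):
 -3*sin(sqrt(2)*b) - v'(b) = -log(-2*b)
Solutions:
 v(b) = C1 + b*log(-b) - b + b*log(2) + 3*sqrt(2)*cos(sqrt(2)*b)/2


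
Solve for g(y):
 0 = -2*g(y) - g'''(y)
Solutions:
 g(y) = C3*exp(-2^(1/3)*y) + (C1*sin(2^(1/3)*sqrt(3)*y/2) + C2*cos(2^(1/3)*sqrt(3)*y/2))*exp(2^(1/3)*y/2)


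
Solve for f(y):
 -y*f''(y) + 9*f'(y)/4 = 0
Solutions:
 f(y) = C1 + C2*y^(13/4)


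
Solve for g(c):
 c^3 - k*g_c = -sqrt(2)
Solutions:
 g(c) = C1 + c^4/(4*k) + sqrt(2)*c/k


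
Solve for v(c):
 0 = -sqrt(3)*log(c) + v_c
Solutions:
 v(c) = C1 + sqrt(3)*c*log(c) - sqrt(3)*c


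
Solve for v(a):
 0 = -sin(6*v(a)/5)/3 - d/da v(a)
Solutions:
 a/3 + 5*log(cos(6*v(a)/5) - 1)/12 - 5*log(cos(6*v(a)/5) + 1)/12 = C1


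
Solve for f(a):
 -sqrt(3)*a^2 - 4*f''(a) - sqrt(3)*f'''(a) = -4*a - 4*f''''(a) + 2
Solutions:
 f(a) = C1 + C2*a + C3*exp(a*(sqrt(3) + sqrt(67))/8) + C4*exp(a*(-sqrt(67) + sqrt(3))/8) - sqrt(3)*a^4/48 + 11*a^3/48 + a^2*(-27*sqrt(3) - 16)/64


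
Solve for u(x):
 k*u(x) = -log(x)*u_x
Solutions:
 u(x) = C1*exp(-k*li(x))


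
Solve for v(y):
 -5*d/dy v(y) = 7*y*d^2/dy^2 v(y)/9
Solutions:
 v(y) = C1 + C2/y^(38/7)


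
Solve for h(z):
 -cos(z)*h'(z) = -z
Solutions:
 h(z) = C1 + Integral(z/cos(z), z)


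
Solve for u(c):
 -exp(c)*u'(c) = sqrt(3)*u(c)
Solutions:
 u(c) = C1*exp(sqrt(3)*exp(-c))


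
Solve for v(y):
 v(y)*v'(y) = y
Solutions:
 v(y) = -sqrt(C1 + y^2)
 v(y) = sqrt(C1 + y^2)


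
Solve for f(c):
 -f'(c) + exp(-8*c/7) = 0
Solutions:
 f(c) = C1 - 7*exp(-8*c/7)/8


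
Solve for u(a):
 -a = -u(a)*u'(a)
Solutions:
 u(a) = -sqrt(C1 + a^2)
 u(a) = sqrt(C1 + a^2)


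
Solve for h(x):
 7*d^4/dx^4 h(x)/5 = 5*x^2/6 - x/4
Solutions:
 h(x) = C1 + C2*x + C3*x^2 + C4*x^3 + 5*x^6/3024 - x^5/672


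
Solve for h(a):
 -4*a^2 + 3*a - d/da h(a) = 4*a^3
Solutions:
 h(a) = C1 - a^4 - 4*a^3/3 + 3*a^2/2


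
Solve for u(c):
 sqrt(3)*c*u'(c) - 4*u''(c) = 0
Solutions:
 u(c) = C1 + C2*erfi(sqrt(2)*3^(1/4)*c/4)


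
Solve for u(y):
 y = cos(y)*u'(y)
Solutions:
 u(y) = C1 + Integral(y/cos(y), y)


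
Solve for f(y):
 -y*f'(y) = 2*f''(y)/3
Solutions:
 f(y) = C1 + C2*erf(sqrt(3)*y/2)


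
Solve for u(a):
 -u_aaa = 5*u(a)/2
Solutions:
 u(a) = C3*exp(-2^(2/3)*5^(1/3)*a/2) + (C1*sin(2^(2/3)*sqrt(3)*5^(1/3)*a/4) + C2*cos(2^(2/3)*sqrt(3)*5^(1/3)*a/4))*exp(2^(2/3)*5^(1/3)*a/4)


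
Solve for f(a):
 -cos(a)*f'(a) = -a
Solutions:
 f(a) = C1 + Integral(a/cos(a), a)


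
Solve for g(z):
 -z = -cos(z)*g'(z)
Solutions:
 g(z) = C1 + Integral(z/cos(z), z)


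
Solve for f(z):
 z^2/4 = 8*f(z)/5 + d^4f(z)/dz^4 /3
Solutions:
 f(z) = 5*z^2/32 + (C1*sin(5^(3/4)*6^(1/4)*z/5) + C2*cos(5^(3/4)*6^(1/4)*z/5))*exp(-5^(3/4)*6^(1/4)*z/5) + (C3*sin(5^(3/4)*6^(1/4)*z/5) + C4*cos(5^(3/4)*6^(1/4)*z/5))*exp(5^(3/4)*6^(1/4)*z/5)


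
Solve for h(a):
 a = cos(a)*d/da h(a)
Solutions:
 h(a) = C1 + Integral(a/cos(a), a)


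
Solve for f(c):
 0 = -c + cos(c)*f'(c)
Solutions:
 f(c) = C1 + Integral(c/cos(c), c)


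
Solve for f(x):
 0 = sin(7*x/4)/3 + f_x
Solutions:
 f(x) = C1 + 4*cos(7*x/4)/21


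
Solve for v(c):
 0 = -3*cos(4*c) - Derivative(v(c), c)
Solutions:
 v(c) = C1 - 3*sin(4*c)/4


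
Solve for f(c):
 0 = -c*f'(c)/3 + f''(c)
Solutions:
 f(c) = C1 + C2*erfi(sqrt(6)*c/6)


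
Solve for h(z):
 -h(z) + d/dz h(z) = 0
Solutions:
 h(z) = C1*exp(z)


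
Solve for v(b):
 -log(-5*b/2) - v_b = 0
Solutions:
 v(b) = C1 - b*log(-b) + b*(-log(5) + log(2) + 1)


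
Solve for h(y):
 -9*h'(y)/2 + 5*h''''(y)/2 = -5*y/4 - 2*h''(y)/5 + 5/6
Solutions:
 h(y) = C1 + C2*exp(-y*(-8*18^(1/3)/(2025 + sqrt(4101393))^(1/3) + 12^(1/3)*(2025 + sqrt(4101393))^(1/3))/60)*sin(2^(1/3)*3^(1/6)*y*(24/(2025 + sqrt(4101393))^(1/3) + 2^(1/3)*3^(2/3)*(2025 + sqrt(4101393))^(1/3))/60) + C3*exp(-y*(-8*18^(1/3)/(2025 + sqrt(4101393))^(1/3) + 12^(1/3)*(2025 + sqrt(4101393))^(1/3))/60)*cos(2^(1/3)*3^(1/6)*y*(24/(2025 + sqrt(4101393))^(1/3) + 2^(1/3)*3^(2/3)*(2025 + sqrt(4101393))^(1/3))/60) + C4*exp(y*(-8*18^(1/3)/(2025 + sqrt(4101393))^(1/3) + 12^(1/3)*(2025 + sqrt(4101393))^(1/3))/30) + 5*y^2/36 - 13*y/81


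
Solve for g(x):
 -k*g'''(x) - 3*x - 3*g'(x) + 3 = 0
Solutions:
 g(x) = C1 + C2*exp(-sqrt(3)*x*sqrt(-1/k)) + C3*exp(sqrt(3)*x*sqrt(-1/k)) - x^2/2 + x


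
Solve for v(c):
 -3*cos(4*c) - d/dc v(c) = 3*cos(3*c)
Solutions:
 v(c) = C1 - sin(3*c) - 3*sin(4*c)/4


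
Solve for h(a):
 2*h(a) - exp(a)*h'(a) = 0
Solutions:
 h(a) = C1*exp(-2*exp(-a))


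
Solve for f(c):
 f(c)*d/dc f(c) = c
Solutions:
 f(c) = -sqrt(C1 + c^2)
 f(c) = sqrt(C1 + c^2)


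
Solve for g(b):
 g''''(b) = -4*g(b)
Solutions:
 g(b) = (C1*sin(b) + C2*cos(b))*exp(-b) + (C3*sin(b) + C4*cos(b))*exp(b)


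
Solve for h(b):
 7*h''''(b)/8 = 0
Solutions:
 h(b) = C1 + C2*b + C3*b^2 + C4*b^3


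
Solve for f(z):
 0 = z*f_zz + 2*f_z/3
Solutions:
 f(z) = C1 + C2*z^(1/3)


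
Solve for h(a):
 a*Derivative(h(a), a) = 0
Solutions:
 h(a) = C1


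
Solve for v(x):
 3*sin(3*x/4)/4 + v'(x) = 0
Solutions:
 v(x) = C1 + cos(3*x/4)


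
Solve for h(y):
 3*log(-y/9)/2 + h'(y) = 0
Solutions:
 h(y) = C1 - 3*y*log(-y)/2 + y*(3/2 + 3*log(3))


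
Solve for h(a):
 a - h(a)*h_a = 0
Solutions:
 h(a) = -sqrt(C1 + a^2)
 h(a) = sqrt(C1 + a^2)


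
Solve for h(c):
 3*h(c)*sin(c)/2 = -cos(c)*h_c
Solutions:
 h(c) = C1*cos(c)^(3/2)


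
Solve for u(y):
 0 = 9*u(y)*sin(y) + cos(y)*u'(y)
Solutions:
 u(y) = C1*cos(y)^9


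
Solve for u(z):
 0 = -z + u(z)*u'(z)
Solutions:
 u(z) = -sqrt(C1 + z^2)
 u(z) = sqrt(C1 + z^2)


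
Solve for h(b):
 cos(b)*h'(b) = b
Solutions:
 h(b) = C1 + Integral(b/cos(b), b)


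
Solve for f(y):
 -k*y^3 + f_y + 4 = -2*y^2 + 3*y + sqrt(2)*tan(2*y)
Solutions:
 f(y) = C1 + k*y^4/4 - 2*y^3/3 + 3*y^2/2 - 4*y - sqrt(2)*log(cos(2*y))/2


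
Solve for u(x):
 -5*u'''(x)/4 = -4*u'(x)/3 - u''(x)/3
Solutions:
 u(x) = C1 + C2*exp(2*x*(1 - sqrt(61))/15) + C3*exp(2*x*(1 + sqrt(61))/15)


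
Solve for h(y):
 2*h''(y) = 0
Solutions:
 h(y) = C1 + C2*y


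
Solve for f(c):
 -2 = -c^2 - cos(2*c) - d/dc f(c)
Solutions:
 f(c) = C1 - c^3/3 + 2*c - sin(2*c)/2


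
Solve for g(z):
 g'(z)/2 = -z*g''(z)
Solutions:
 g(z) = C1 + C2*sqrt(z)


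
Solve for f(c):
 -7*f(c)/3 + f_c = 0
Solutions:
 f(c) = C1*exp(7*c/3)


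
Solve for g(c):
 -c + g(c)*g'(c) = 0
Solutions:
 g(c) = -sqrt(C1 + c^2)
 g(c) = sqrt(C1 + c^2)


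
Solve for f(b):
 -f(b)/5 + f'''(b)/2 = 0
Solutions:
 f(b) = C3*exp(2^(1/3)*5^(2/3)*b/5) + (C1*sin(2^(1/3)*sqrt(3)*5^(2/3)*b/10) + C2*cos(2^(1/3)*sqrt(3)*5^(2/3)*b/10))*exp(-2^(1/3)*5^(2/3)*b/10)


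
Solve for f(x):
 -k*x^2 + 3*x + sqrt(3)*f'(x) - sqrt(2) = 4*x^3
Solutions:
 f(x) = C1 + sqrt(3)*k*x^3/9 + sqrt(3)*x^4/3 - sqrt(3)*x^2/2 + sqrt(6)*x/3


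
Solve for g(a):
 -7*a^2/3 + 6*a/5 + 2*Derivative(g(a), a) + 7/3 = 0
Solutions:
 g(a) = C1 + 7*a^3/18 - 3*a^2/10 - 7*a/6


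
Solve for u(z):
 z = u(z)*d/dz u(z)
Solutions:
 u(z) = -sqrt(C1 + z^2)
 u(z) = sqrt(C1 + z^2)


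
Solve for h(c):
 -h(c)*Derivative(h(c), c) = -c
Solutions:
 h(c) = -sqrt(C1 + c^2)
 h(c) = sqrt(C1 + c^2)


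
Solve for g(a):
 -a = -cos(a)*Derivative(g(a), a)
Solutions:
 g(a) = C1 + Integral(a/cos(a), a)


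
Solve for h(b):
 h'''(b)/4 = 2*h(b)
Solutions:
 h(b) = C3*exp(2*b) + (C1*sin(sqrt(3)*b) + C2*cos(sqrt(3)*b))*exp(-b)


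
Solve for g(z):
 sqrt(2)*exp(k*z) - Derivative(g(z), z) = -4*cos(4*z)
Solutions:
 g(z) = C1 + sin(4*z) + sqrt(2)*exp(k*z)/k


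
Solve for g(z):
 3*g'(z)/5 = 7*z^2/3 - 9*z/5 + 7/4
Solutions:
 g(z) = C1 + 35*z^3/27 - 3*z^2/2 + 35*z/12


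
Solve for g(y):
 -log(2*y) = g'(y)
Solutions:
 g(y) = C1 - y*log(y) - y*log(2) + y


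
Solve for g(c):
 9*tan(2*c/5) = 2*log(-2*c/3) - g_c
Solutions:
 g(c) = C1 + 2*c*log(-c) - 2*c*log(3) - 2*c + 2*c*log(2) + 45*log(cos(2*c/5))/2


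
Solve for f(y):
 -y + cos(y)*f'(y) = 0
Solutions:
 f(y) = C1 + Integral(y/cos(y), y)


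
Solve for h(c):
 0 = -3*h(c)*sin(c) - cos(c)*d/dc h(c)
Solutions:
 h(c) = C1*cos(c)^3


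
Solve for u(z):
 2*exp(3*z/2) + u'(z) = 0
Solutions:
 u(z) = C1 - 4*exp(3*z/2)/3


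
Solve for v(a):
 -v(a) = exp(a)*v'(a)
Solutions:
 v(a) = C1*exp(exp(-a))


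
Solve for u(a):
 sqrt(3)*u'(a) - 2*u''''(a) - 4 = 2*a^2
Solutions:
 u(a) = C1 + C4*exp(2^(2/3)*3^(1/6)*a/2) + 2*sqrt(3)*a^3/9 + 4*sqrt(3)*a/3 + (C2*sin(6^(2/3)*a/4) + C3*cos(6^(2/3)*a/4))*exp(-2^(2/3)*3^(1/6)*a/4)


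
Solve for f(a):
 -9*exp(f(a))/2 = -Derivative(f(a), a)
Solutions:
 f(a) = log(-1/(C1 + 9*a)) + log(2)


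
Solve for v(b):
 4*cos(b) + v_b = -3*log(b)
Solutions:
 v(b) = C1 - 3*b*log(b) + 3*b - 4*sin(b)


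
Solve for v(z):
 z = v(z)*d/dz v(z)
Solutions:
 v(z) = -sqrt(C1 + z^2)
 v(z) = sqrt(C1 + z^2)


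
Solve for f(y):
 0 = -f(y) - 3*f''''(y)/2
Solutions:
 f(y) = (C1*sin(6^(3/4)*y/6) + C2*cos(6^(3/4)*y/6))*exp(-6^(3/4)*y/6) + (C3*sin(6^(3/4)*y/6) + C4*cos(6^(3/4)*y/6))*exp(6^(3/4)*y/6)


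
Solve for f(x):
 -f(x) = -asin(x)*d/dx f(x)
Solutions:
 f(x) = C1*exp(Integral(1/asin(x), x))


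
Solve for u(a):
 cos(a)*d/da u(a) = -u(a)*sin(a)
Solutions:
 u(a) = C1*cos(a)


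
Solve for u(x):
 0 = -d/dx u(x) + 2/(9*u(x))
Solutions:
 u(x) = -sqrt(C1 + 4*x)/3
 u(x) = sqrt(C1 + 4*x)/3


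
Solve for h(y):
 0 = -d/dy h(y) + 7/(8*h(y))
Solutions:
 h(y) = -sqrt(C1 + 7*y)/2
 h(y) = sqrt(C1 + 7*y)/2


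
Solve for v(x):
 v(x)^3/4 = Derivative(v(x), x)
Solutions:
 v(x) = -sqrt(2)*sqrt(-1/(C1 + x))
 v(x) = sqrt(2)*sqrt(-1/(C1 + x))


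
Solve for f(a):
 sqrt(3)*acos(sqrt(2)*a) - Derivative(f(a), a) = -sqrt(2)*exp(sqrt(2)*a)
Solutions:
 f(a) = C1 + sqrt(3)*(a*acos(sqrt(2)*a) - sqrt(2)*sqrt(1 - 2*a^2)/2) + exp(sqrt(2)*a)


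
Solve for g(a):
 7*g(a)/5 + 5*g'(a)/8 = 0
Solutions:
 g(a) = C1*exp(-56*a/25)


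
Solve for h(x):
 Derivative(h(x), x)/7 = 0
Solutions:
 h(x) = C1


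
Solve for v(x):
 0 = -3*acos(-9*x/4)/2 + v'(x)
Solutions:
 v(x) = C1 + 3*x*acos(-9*x/4)/2 + sqrt(16 - 81*x^2)/6


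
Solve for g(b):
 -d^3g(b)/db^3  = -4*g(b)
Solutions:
 g(b) = C3*exp(2^(2/3)*b) + (C1*sin(2^(2/3)*sqrt(3)*b/2) + C2*cos(2^(2/3)*sqrt(3)*b/2))*exp(-2^(2/3)*b/2)


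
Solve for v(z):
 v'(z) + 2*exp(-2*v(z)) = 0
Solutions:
 v(z) = log(-sqrt(C1 - 4*z))
 v(z) = log(C1 - 4*z)/2


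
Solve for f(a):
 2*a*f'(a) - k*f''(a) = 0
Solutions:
 f(a) = C1 + C2*erf(a*sqrt(-1/k))/sqrt(-1/k)


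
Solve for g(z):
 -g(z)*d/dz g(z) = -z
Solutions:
 g(z) = -sqrt(C1 + z^2)
 g(z) = sqrt(C1 + z^2)


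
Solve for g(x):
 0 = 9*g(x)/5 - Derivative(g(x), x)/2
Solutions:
 g(x) = C1*exp(18*x/5)


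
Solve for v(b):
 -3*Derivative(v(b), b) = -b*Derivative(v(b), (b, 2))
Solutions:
 v(b) = C1 + C2*b^4


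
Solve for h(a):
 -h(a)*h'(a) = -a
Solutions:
 h(a) = -sqrt(C1 + a^2)
 h(a) = sqrt(C1 + a^2)


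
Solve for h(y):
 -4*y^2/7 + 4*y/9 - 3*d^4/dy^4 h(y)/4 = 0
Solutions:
 h(y) = C1 + C2*y + C3*y^2 + C4*y^3 - 2*y^6/945 + 2*y^5/405


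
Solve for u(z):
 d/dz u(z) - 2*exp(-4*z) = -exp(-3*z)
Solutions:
 u(z) = C1 + exp(-3*z)/3 - exp(-4*z)/2


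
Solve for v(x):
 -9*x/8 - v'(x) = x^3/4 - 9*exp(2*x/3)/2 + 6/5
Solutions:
 v(x) = C1 - x^4/16 - 9*x^2/16 - 6*x/5 + 27*exp(2*x/3)/4


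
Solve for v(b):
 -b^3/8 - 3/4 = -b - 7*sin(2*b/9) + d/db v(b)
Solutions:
 v(b) = C1 - b^4/32 + b^2/2 - 3*b/4 - 63*cos(2*b/9)/2


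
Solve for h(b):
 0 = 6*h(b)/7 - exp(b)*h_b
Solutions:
 h(b) = C1*exp(-6*exp(-b)/7)


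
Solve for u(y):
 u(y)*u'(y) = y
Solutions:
 u(y) = -sqrt(C1 + y^2)
 u(y) = sqrt(C1 + y^2)


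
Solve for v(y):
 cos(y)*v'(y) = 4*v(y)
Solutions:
 v(y) = C1*(sin(y)^2 + 2*sin(y) + 1)/(sin(y)^2 - 2*sin(y) + 1)


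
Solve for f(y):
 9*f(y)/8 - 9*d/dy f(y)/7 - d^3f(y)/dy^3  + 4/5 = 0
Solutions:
 f(y) = C1*exp(-y*(-8*3^(2/3)*98^(1/3)/(147 + sqrt(26985))^(1/3) + 84^(1/3)*(147 + sqrt(26985))^(1/3))/56)*sin(3^(1/6)*y*(24*98^(1/3)/(147 + sqrt(26985))^(1/3) + 28^(1/3)*3^(2/3)*(147 + sqrt(26985))^(1/3))/56) + C2*exp(-y*(-8*3^(2/3)*98^(1/3)/(147 + sqrt(26985))^(1/3) + 84^(1/3)*(147 + sqrt(26985))^(1/3))/56)*cos(3^(1/6)*y*(24*98^(1/3)/(147 + sqrt(26985))^(1/3) + 28^(1/3)*3^(2/3)*(147 + sqrt(26985))^(1/3))/56) + C3*exp(y*(-8*3^(2/3)*98^(1/3)/(147 + sqrt(26985))^(1/3) + 84^(1/3)*(147 + sqrt(26985))^(1/3))/28) - 32/45
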